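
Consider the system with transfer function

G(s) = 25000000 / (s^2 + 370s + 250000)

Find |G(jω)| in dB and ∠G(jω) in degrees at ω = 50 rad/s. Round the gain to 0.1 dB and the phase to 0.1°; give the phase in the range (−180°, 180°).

At s = jω = j50:
quadratic: (j50)² + 370·j50 + 250000 = 247500 + j18500 → |·| ≈ 2.4819e+05, ∠ ≈ 4.27°
|G| = 25000000 / 2.4819e+05 ≈ 100.73
Gain = 20 log₁₀(100.73) ≈ 40.06 dB
∠G = 0.00° − 4.27° = -4.27°

40.1 dB, -4.3°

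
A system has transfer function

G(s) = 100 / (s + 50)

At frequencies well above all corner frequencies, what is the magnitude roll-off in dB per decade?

-20 dB/decade

Each pole contributes −20 dB/decade at high frequency; each zero contributes +20 dB/decade.
Net: 0 zero(s) − 1 pole(s) → -20 dB/decade.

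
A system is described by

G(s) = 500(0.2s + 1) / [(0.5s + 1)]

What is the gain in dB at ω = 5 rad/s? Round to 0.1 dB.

At ω = 5 rad/s:
zero (1 + j5·0.2) = 1 + j1 → |·| ≈ 1.4142, ∠ ≈ 45.00°
pole (1 + j5·0.5) = 1 + j2.5 → |·| ≈ 2.6926, ∠ ≈ 68.20°
|G| = 500 · 1.4142 / (2.6926) ≈ 262.61
Gain = 20 log₁₀(262.61) ≈ 48.39 dB

48.4 dB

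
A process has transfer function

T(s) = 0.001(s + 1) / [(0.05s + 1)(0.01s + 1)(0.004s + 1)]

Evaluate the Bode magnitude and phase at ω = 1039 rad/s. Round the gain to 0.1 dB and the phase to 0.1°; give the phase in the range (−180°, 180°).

At ω = 1039 rad/s:
zero (1 + j1039·1) = 1 + j1039 → |·| ≈ 1039, ∠ ≈ 89.94°
pole (1 + j1039·0.05) = 1 + j51.95 → |·| ≈ 51.96, ∠ ≈ 88.90°
pole (1 + j1039·0.01) = 1 + j10.39 → |·| ≈ 10.438, ∠ ≈ 84.50°
pole (1 + j1039·0.004) = 1 + j4.156 → |·| ≈ 4.2746, ∠ ≈ 76.47°
|T| = 0.001 · 1039 / (51.96 · 10.438 · 4.2746) ≈ 0.00044816
Gain = 20 log₁₀(0.00044816) ≈ -66.97 dB
∠T = (89.94°) − (88.90° + 84.50° + 76.47°) = -159.93°

-67.0 dB, -159.9°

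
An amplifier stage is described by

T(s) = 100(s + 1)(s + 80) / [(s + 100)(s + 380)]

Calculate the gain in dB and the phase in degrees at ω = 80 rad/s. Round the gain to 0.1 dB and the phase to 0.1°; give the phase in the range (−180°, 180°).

25.2 dB, 83.7°

At s = jω = j80:
zero (s+1): 1 + j80 → |·| = √(1²+80²) = √6401 ≈ 80.006, ∠ = arctan(80/1) ≈ 89.28°
zero (s+80): 80 + j80 → |·| = √(80²+80²) = √12800 ≈ 113.14, ∠ = arctan(80/80) ≈ 45.00°
pole (s+100): 100 + j80 → |·| = √(100²+80²) = √16400 ≈ 128.06, ∠ = arctan(80/100) ≈ 38.66°
pole (s+380): 380 + j80 → |·| = √(380²+80²) = √150800 ≈ 388.33, ∠ = arctan(80/380) ≈ 11.89°
|T| = 100 · 9051.9 / 49730 ≈ 18.202
Gain = 20 log₁₀(18.202) ≈ 25.20 dB
∠T = 134.28° − 50.55° = 83.73°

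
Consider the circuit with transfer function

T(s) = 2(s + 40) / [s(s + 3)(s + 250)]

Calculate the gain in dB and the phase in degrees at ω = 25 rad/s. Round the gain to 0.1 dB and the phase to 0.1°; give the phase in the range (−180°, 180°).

-64.5 dB, -146.9°

At s = jω = j25:
zero (s+40): 40 + j25 → |·| = √(40²+25²) = √2225 ≈ 47.17, ∠ = arctan(25/40) ≈ 32.01°
pole (s+3): 3 + j25 → |·| = √(3²+25²) = √634 ≈ 25.179, ∠ = arctan(25/3) ≈ 83.16°
pole (s+250): 250 + j25 → |·| = √(250²+25²) = √63125 ≈ 251.25, ∠ = arctan(25/250) ≈ 5.71°
pole at origin: |s| = 25, ∠ = 90.00° (in denominator)
|T| = 2 · 47.17 / 1.5816e+05 ≈ 0.00059648
Gain = 20 log₁₀(0.00059648) ≈ -64.49 dB
∠T = 32.01° − 178.87° = -146.86°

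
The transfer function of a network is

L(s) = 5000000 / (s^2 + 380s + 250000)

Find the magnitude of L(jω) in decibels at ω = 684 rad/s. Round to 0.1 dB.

At s = jω = j684:
quadratic: (j684)² + 380·j684 + 250000 = -217856 + j259920 → |·| ≈ 3.3915e+05, ∠ ≈ 129.97°
|L| = 5000000 / 3.3915e+05 ≈ 14.743
Gain = 20 log₁₀(14.743) ≈ 23.37 dB

23.4 dB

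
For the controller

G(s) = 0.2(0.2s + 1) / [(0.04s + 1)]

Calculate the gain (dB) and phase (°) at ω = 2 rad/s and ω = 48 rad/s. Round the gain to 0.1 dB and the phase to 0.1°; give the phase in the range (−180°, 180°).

At ω = 2 rad/s:
zero (1 + j2·0.2) = 1 + j0.4 → |·| ≈ 1.077, ∠ ≈ 21.80°
pole (1 + j2·0.04) = 1 + j0.08 → |·| ≈ 1.0032, ∠ ≈ 4.57°
|G| = 0.2 · 1.077 / (1.0032) ≈ 0.21471
Gain = 20 log₁₀(0.21471) ≈ -13.36 dB
∠G = (21.80°) − (4.57°) = 17.23°

At ω = 48 rad/s:
zero (1 + j48·0.2) = 1 + j9.6 → |·| ≈ 9.6519, ∠ ≈ 84.05°
pole (1 + j48·0.04) = 1 + j1.92 → |·| ≈ 2.1648, ∠ ≈ 62.49°
|G| = 0.2 · 9.6519 / (2.1648) ≈ 0.89171
Gain = 20 log₁₀(0.89171) ≈ -1.00 dB
∠G = (84.05°) − (62.49°) = 21.56°

ω = 2: -13.4 dB, 17.2°; ω = 48: -1.0 dB, 21.6°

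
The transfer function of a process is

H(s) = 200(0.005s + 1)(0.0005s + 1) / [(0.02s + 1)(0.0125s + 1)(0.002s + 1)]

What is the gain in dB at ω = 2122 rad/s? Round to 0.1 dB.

-4.0 dB

At ω = 2122 rad/s:
zero (1 + j2122·0.005) = 1 + j10.61 → |·| ≈ 10.657, ∠ ≈ 84.62°
zero (1 + j2122·0.0005) = 1 + j1.061 → |·| ≈ 1.458, ∠ ≈ 46.70°
pole (1 + j2122·0.02) = 1 + j42.44 → |·| ≈ 42.452, ∠ ≈ 88.65°
pole (1 + j2122·0.0125) = 1 + j26.525 → |·| ≈ 26.544, ∠ ≈ 87.84°
pole (1 + j2122·0.002) = 1 + j4.244 → |·| ≈ 4.3602, ∠ ≈ 76.74°
|H| = 200 · 10.657 · 1.458 / (42.452 · 26.544 · 4.3602) ≈ 0.63249
Gain = 20 log₁₀(0.63249) ≈ -3.98 dB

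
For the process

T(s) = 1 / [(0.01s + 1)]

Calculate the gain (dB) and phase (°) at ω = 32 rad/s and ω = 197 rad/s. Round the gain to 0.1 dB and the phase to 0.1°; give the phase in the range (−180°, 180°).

ω = 32: -0.4 dB, -17.7°; ω = 197: -6.9 dB, -63.1°

At ω = 32 rad/s:
pole (1 + j32·0.01) = 1 + j0.32 → |·| ≈ 1.05, ∠ ≈ 17.74°
|T| = 1 · 1 / (1.05) ≈ 0.95238
Gain = 20 log₁₀(0.95238) ≈ -0.42 dB
∠T = (0°) − (17.74°) = -17.74°

At ω = 197 rad/s:
pole (1 + j197·0.01) = 1 + j1.97 → |·| ≈ 2.2093, ∠ ≈ 63.09°
|T| = 1 · 1 / (2.2093) ≈ 0.45263
Gain = 20 log₁₀(0.45263) ≈ -6.89 dB
∠T = (0°) − (63.09°) = -63.09°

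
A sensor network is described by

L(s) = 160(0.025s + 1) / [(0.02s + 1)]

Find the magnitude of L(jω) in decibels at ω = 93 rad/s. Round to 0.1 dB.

At ω = 93 rad/s:
zero (1 + j93·0.025) = 1 + j2.325 → |·| ≈ 2.5309, ∠ ≈ 66.73°
pole (1 + j93·0.02) = 1 + j1.86 → |·| ≈ 2.1118, ∠ ≈ 61.74°
|L| = 160 · 2.5309 / (2.1118) ≈ 191.75
Gain = 20 log₁₀(191.75) ≈ 45.65 dB

45.7 dB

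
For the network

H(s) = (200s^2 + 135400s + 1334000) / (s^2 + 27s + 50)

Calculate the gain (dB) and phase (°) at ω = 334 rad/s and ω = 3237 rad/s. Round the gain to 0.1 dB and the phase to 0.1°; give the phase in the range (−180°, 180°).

ω = 334: 53.0 dB, -60.5°; ω = 3237: 46.2 dB, -11.3°

Substitute s = j334:
Numerator: 200(j334)^2 + 135400(j334) + 1334000 = -20977200 + j45223600
Denominator: (j334)^2 + 27(j334) + 50 = -111506 + j9018
|N| = √(20977200² + 45223600²) ≈ 4.9852e+07, ∠N ≈ 114.88°
|D| = √(111506² + 9018²) ≈ 1.1187e+05, ∠D ≈ 175.38°
|H| = 4.9852e+07 / 1.1187e+05 ≈ 445.62
Gain = 20 log₁₀(445.62) ≈ 52.98 dB
∠H = 114.88° − 175.38° = -60.50°

Substitute s = j3237:
Numerator: 200(j3237)^2 + 135400(j3237) + 1334000 = -2094299800 + j438289800
Denominator: (j3237)^2 + 27(j3237) + 50 = -10478119 + j87399
|N| = √(2094299800² + 438289800²) ≈ 2.1397e+09, ∠N ≈ 168.18°
|D| = √(10478119² + 87399²) ≈ 1.0478e+07, ∠D ≈ 179.52°
|H| = 2.1397e+09 / 1.0478e+07 ≈ 204.21
Gain = 20 log₁₀(204.21) ≈ 46.20 dB
∠H = 168.18° − 179.52° = -11.34°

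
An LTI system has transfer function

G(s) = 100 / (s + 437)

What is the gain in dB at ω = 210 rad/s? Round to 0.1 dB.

-13.7 dB

Substitute s = j210:
Numerator: 100 = 100 + j0
Denominator: (j210) + 437 = 437 + j210
|N| = √(100² + 0²) ≈ 100, ∠N ≈ 0.00°
|D| = √(437² + 210²) ≈ 484.84, ∠D ≈ 25.67°
|G| = 100 / 484.84 ≈ 0.20625
Gain = 20 log₁₀(0.20625) ≈ -13.71 dB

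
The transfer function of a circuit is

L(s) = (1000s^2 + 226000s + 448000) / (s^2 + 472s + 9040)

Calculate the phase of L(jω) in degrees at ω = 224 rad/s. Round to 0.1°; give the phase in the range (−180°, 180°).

Substitute s = j224:
Numerator: 1000(j224)^2 + 226000(j224) + 448000 = -49728000 + j50624000
Denominator: (j224)^2 + 472(j224) + 9040 = -41136 + j105728
|N| = √(49728000² + 50624000²) ≈ 7.0962e+07, ∠N ≈ 134.49°
|D| = √(41136² + 105728²) ≈ 1.1345e+05, ∠D ≈ 111.26°
∠L = 134.49° − 111.26° = 23.23°

23.2°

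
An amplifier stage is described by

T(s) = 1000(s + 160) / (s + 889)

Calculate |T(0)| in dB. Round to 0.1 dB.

T(0) = 1000·160 / (889) ≈ 179.98
20 log₁₀(179.98) ≈ 45.10 dB

45.1 dB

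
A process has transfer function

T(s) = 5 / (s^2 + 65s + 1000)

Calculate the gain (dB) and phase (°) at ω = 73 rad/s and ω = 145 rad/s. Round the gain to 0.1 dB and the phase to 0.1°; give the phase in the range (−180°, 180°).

Substitute s = j73:
Numerator: 5 = 5 + j0
Denominator: (j73)^2 + 65(j73) + 1000 = -4329 + j4745
|N| = √(5² + 0²) ≈ 5, ∠N ≈ 0.00°
|D| = √(4329² + 4745²) ≈ 6423, ∠D ≈ 132.38°
|T| = 5 / 6423 ≈ 0.00077845
Gain = 20 log₁₀(0.00077845) ≈ -62.18 dB
∠T = 0.00° − 132.38° = -132.38°

Substitute s = j145:
Numerator: 5 = 5 + j0
Denominator: (j145)^2 + 65(j145) + 1000 = -20025 + j9425
|N| = √(5² + 0²) ≈ 5, ∠N ≈ 0.00°
|D| = √(20025² + 9425²) ≈ 22132, ∠D ≈ 154.80°
|T| = 5 / 22132 ≈ 0.00022592
Gain = 20 log₁₀(0.00022592) ≈ -72.92 dB
∠T = 0.00° − 154.80° = -154.80°

ω = 73: -62.2 dB, -132.4°; ω = 145: -72.9 dB, -154.8°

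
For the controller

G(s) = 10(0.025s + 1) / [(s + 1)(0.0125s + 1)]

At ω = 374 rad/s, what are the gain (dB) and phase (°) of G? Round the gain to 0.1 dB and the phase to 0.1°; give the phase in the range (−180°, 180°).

-25.6 dB, -83.9°

At ω = 374 rad/s:
zero (1 + j374·0.025) = 1 + j9.35 → |·| ≈ 9.4033, ∠ ≈ 83.90°
pole (1 + j374·1) = 1 + j374 → |·| ≈ 374, ∠ ≈ 89.85°
pole (1 + j374·0.0125) = 1 + j4.675 → |·| ≈ 4.7808, ∠ ≈ 77.93°
|G| = 10 · 9.4033 / (374 · 4.7808) ≈ 0.052591
Gain = 20 log₁₀(0.052591) ≈ -25.58 dB
∠G = (83.90°) − (89.85° + 77.93°) = -83.88°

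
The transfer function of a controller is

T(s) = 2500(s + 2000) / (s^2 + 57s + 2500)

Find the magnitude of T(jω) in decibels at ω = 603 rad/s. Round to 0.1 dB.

At s = jω = j603:
zero (s+2000): 2000 + j603 → |·| = √(2000²+603²) = √4363609 ≈ 2088.9, ∠ = arctan(603/2000) ≈ 16.78°
quadratic: (j603)² + 57·j603 + 2500 = -361109 + j34371 → |·| ≈ 3.6274e+05, ∠ ≈ 174.56°
|T| = 2500 · 2088.9 / 3.6274e+05 ≈ 14.397
Gain = 20 log₁₀(14.397) ≈ 23.17 dB

23.2 dB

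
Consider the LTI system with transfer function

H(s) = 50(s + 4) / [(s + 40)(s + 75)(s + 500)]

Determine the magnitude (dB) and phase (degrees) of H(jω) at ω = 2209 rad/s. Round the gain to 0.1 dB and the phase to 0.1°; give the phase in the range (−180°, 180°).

At s = jω = j2209:
zero (s+4): 4 + j2209 → |·| = √(4²+2209²) = √4879697 ≈ 2209, ∠ = arctan(2209/4) ≈ 89.90°
pole (s+40): 40 + j2209 → |·| = √(40²+2209²) = √4881281 ≈ 2209.4, ∠ = arctan(2209/40) ≈ 88.96°
pole (s+75): 75 + j2209 → |·| = √(75²+2209²) = √4885306 ≈ 2210.3, ∠ = arctan(2209/75) ≈ 88.06°
pole (s+500): 500 + j2209 → |·| = √(500²+2209²) = √5129681 ≈ 2264.9, ∠ = arctan(2209/500) ≈ 77.25°
|H| = 50 · 2209 / 1.106e+10 ≈ 9.9864e-06
Gain = 20 log₁₀(9.9864e-06) ≈ -100.01 dB
∠H = 89.90° − 254.27° = -164.37°

-100.0 dB, -164.4°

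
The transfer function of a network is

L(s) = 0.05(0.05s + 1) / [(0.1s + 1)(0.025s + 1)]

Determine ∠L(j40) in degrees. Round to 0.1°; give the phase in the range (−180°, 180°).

At ω = 40 rad/s:
zero (1 + j40·0.05) = 1 + j2 → |·| ≈ 2.2361, ∠ ≈ 63.43°
pole (1 + j40·0.1) = 1 + j4 → |·| ≈ 4.1231, ∠ ≈ 75.96°
pole (1 + j40·0.025) = 1 + j1 → |·| ≈ 1.4142, ∠ ≈ 45.00°
∠L = (63.43°) − (75.96° + 45.00°) = -57.53°

-57.5°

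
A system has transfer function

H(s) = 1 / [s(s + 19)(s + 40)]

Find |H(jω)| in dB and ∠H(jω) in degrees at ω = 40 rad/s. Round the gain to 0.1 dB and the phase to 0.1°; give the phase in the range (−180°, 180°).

-100.0 dB, 160.4°

At s = jω = j40:
pole (s+19): 19 + j40 → |·| = √(19²+40²) = √1961 ≈ 44.283, ∠ = arctan(40/19) ≈ 64.59°
pole (s+40): 40 + j40 → |·| = √(40²+40²) = √3200 ≈ 56.569, ∠ = arctan(40/40) ≈ 45.00°
pole at origin: |s| = 40, ∠ = 90.00° (in denominator)
|H| = 1 / 1.002e+05 ≈ 9.98e-06
Gain = 20 log₁₀(9.98e-06) ≈ -100.02 dB
∠H = 0.00° − 199.59° = -199.59° ≡ 160.41° (principal value)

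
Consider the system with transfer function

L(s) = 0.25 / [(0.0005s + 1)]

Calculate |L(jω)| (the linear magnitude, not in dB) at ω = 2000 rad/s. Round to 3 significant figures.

At ω = 2000 rad/s:
pole (1 + j2000·0.0005) = 1 + j1 → |·| ≈ 1.4142, ∠ ≈ 45.00°
|L| = 0.25 · 1 / (1.4142) ≈ 0.17678

0.177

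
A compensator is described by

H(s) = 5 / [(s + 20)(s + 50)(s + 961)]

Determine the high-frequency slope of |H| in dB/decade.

-60 dB/decade

Each pole contributes −20 dB/decade at high frequency; each zero contributes +20 dB/decade.
Net: 0 zero(s) − 3 pole(s) → -60 dB/decade.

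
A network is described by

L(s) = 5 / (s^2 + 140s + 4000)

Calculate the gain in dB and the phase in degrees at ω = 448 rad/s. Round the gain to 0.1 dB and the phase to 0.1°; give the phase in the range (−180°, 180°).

-92.3 dB, -162.3°

Substitute s = j448:
Numerator: 5 = 5 + j0
Denominator: (j448)^2 + 140(j448) + 4000 = -196704 + j62720
|N| = √(5² + 0²) ≈ 5, ∠N ≈ 0.00°
|D| = √(196704² + 62720²) ≈ 2.0646e+05, ∠D ≈ 162.31°
|L| = 5 / 2.0646e+05 ≈ 2.4218e-05
Gain = 20 log₁₀(2.4218e-05) ≈ -92.32 dB
∠L = 0.00° − 162.31° = -162.31°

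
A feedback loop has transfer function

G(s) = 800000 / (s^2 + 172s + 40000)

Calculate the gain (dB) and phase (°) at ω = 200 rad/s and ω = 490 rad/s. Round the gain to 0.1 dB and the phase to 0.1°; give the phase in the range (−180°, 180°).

ω = 200: 27.3 dB, -90.0°; ω = 490: 11.3 dB, -157.2°

At s = jω = j200:
quadratic: (j200)² + 172·j200 + 40000 = 0 + j34400 → |·| ≈ 34400, ∠ ≈ 90.00°
|G| = 800000 / 34400 ≈ 23.256
Gain = 20 log₁₀(23.256) ≈ 27.33 dB
∠G = 0.00° − 90.00° = -90.00°

At s = jω = j490:
quadratic: (j490)² + 172·j490 + 40000 = -200100 + j84280 → |·| ≈ 2.1712e+05, ∠ ≈ 157.16°
|G| = 800000 / 2.1712e+05 ≈ 3.6846
Gain = 20 log₁₀(3.6846) ≈ 11.33 dB
∠G = 0.00° − 157.16° = -157.16°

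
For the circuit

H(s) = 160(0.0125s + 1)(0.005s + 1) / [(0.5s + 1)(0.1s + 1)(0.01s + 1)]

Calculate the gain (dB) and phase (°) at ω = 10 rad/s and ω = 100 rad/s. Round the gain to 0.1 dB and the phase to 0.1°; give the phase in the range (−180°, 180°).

At ω = 10 rad/s:
zero (1 + j10·0.0125) = 1 + j0.125 → |·| ≈ 1.0078, ∠ ≈ 7.13°
zero (1 + j10·0.005) = 1 + j0.05 → |·| ≈ 1.0012, ∠ ≈ 2.86°
pole (1 + j10·0.5) = 1 + j5 → |·| ≈ 5.099, ∠ ≈ 78.69°
pole (1 + j10·0.1) = 1 + j1 → |·| ≈ 1.4142, ∠ ≈ 45.00°
pole (1 + j10·0.01) = 1 + j0.1 → |·| ≈ 1.005, ∠ ≈ 5.71°
|H| = 160 · 1.0078 · 1.0012 / (5.099 · 1.4142 · 1.005) ≈ 22.277
Gain = 20 log₁₀(22.277) ≈ 26.96 dB
∠H = (7.13° + 2.86°) − (78.69° + 45.00° + 5.71°) = -119.41°

At ω = 100 rad/s:
zero (1 + j100·0.0125) = 1 + j1.25 → |·| ≈ 1.6008, ∠ ≈ 51.34°
zero (1 + j100·0.005) = 1 + j0.5 → |·| ≈ 1.118, ∠ ≈ 26.57°
pole (1 + j100·0.5) = 1 + j50 → |·| ≈ 50.01, ∠ ≈ 88.85°
pole (1 + j100·0.1) = 1 + j10 → |·| ≈ 10.05, ∠ ≈ 84.29°
pole (1 + j100·0.01) = 1 + j1 → |·| ≈ 1.4142, ∠ ≈ 45.00°
|H| = 160 · 1.6008 · 1.118 / (50.01 · 10.05 · 1.4142) ≈ 0.40287
Gain = 20 log₁₀(0.40287) ≈ -7.90 dB
∠H = (51.34° + 26.57°) − (88.85° + 84.29° + 45.00°) = -140.23°

ω = 10: 27.0 dB, -119.4°; ω = 100: -7.9 dB, -140.2°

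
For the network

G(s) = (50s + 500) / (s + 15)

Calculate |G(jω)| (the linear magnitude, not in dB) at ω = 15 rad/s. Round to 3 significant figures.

42.5

Substitute s = j15:
Numerator: 50(j15) + 500 = 500 + j750
Denominator: (j15) + 15 = 15 + j15
|N| = √(500² + 750²) ≈ 901.39, ∠N ≈ 56.31°
|D| = √(15² + 15²) ≈ 21.213, ∠D ≈ 45.00°
|G| = 901.39 / 21.213 ≈ 42.492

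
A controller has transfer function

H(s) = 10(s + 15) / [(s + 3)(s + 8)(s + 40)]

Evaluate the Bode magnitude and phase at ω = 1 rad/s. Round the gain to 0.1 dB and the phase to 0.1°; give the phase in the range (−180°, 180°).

At s = jω = j1:
zero (s+15): 15 + j1 → |·| = √(15²+1²) = √226 ≈ 15.033, ∠ = arctan(1/15) ≈ 3.81°
pole (s+3): 3 + j1 → |·| = √(3²+1²) = √10 ≈ 3.1623, ∠ = arctan(1/3) ≈ 18.43°
pole (s+8): 8 + j1 → |·| = √(8²+1²) = √65 ≈ 8.0623, ∠ = arctan(1/8) ≈ 7.13°
pole (s+40): 40 + j1 → |·| = √(40²+1²) = √1601 ≈ 40.012, ∠ = arctan(1/40) ≈ 1.43°
|H| = 10 · 15.033 / 1020.1 ≈ 0.14737
Gain = 20 log₁₀(0.14737) ≈ -16.63 dB
∠H = 3.81° − 26.99° = -23.18°

-16.6 dB, -23.2°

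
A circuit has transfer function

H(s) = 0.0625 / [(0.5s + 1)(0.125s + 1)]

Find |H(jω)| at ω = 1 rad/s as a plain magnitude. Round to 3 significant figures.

At ω = 1 rad/s:
pole (1 + j1·0.5) = 1 + j0.5 → |·| ≈ 1.118, ∠ ≈ 26.57°
pole (1 + j1·0.125) = 1 + j0.125 → |·| ≈ 1.0078, ∠ ≈ 7.13°
|H| = 0.0625 · 1 / (1.118 · 1.0078) ≈ 0.055471

0.0555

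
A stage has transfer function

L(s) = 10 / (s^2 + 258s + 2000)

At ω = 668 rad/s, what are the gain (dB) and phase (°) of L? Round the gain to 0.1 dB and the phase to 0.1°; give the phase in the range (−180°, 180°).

Substitute s = j668:
Numerator: 10 = 10 + j0
Denominator: (j668)^2 + 258(j668) + 2000 = -444224 + j172344
|N| = √(10² + 0²) ≈ 10, ∠N ≈ 0.00°
|D| = √(444224² + 172344²) ≈ 4.7648e+05, ∠D ≈ 158.80°
|L| = 10 / 4.7648e+05 ≈ 2.0987e-05
Gain = 20 log₁₀(2.0987e-05) ≈ -93.56 dB
∠L = 0.00° − 158.80° = -158.80°

-93.6 dB, -158.8°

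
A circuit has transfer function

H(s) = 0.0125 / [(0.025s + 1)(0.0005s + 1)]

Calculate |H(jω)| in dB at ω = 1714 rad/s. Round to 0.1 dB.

At ω = 1714 rad/s:
pole (1 + j1714·0.025) = 1 + j42.85 → |·| ≈ 42.862, ∠ ≈ 88.66°
pole (1 + j1714·0.0005) = 1 + j0.857 → |·| ≈ 1.317, ∠ ≈ 40.60°
|H| = 0.0125 · 1 / (42.862 · 1.317) ≈ 0.00022144
Gain = 20 log₁₀(0.00022144) ≈ -73.09 dB

-73.1 dB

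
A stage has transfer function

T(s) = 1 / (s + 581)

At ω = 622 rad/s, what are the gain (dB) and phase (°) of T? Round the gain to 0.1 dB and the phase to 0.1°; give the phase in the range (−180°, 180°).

Substitute s = j622:
Numerator: 1 = 1 + j0
Denominator: (j622) + 581 = 581 + j622
|N| = √(1² + 0²) ≈ 1, ∠N ≈ 0.00°
|D| = √(581² + 622²) ≈ 851.14, ∠D ≈ 46.95°
|T| = 1 / 851.14 ≈ 0.0011749
Gain = 20 log₁₀(0.0011749) ≈ -58.60 dB
∠T = 0.00° − 46.95° = -46.95°

-58.6 dB, -47.0°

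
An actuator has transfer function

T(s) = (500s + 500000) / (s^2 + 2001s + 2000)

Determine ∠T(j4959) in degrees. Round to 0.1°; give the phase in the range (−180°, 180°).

Substitute s = j4959:
Numerator: 500(j4959) + 500000 = 500000 + j2479500
Denominator: (j4959)^2 + 2001(j4959) + 2000 = -24589681 + j9922959
|N| = √(500000² + 2479500²) ≈ 2.5294e+06, ∠N ≈ 78.60°
|D| = √(24589681² + 9922959²) ≈ 2.6516e+07, ∠D ≈ 158.02°
∠T = 78.60° − 158.02° = -79.42°

-79.4°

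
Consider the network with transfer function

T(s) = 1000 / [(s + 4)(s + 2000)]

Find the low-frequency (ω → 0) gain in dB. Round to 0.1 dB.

T(0) = 1000 / (4·2000) = 0.125
20 log₁₀(0.125) ≈ -18.06 dB

-18.1 dB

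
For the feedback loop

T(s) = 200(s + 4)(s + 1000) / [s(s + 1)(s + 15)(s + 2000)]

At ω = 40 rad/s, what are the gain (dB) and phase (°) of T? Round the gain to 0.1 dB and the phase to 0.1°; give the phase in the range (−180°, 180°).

-24.6 dB, -162.6°

At s = jω = j40:
zero (s+4): 4 + j40 → |·| = √(4²+40²) = √1616 ≈ 40.2, ∠ = arctan(40/4) ≈ 84.29°
zero (s+1000): 1000 + j40 → |·| = √(1000²+40²) = √1001600 ≈ 1000.8, ∠ = arctan(40/1000) ≈ 2.29°
pole (s+1): 1 + j40 → |·| = √(1²+40²) = √1601 ≈ 40.012, ∠ = arctan(40/1) ≈ 88.57°
pole (s+15): 15 + j40 → |·| = √(15²+40²) = √1825 ≈ 42.72, ∠ = arctan(40/15) ≈ 69.44°
pole (s+2000): 2000 + j40 → |·| = √(2000²+40²) = √4001600 ≈ 2000.4, ∠ = arctan(40/2000) ≈ 1.15°
pole at origin: |s| = 40, ∠ = 90.00° (in denominator)
|T| = 200 · 40232 / 1.3677e+08 ≈ 0.058832
Gain = 20 log₁₀(0.058832) ≈ -24.61 dB
∠T = 86.58° − 249.16° = -162.58°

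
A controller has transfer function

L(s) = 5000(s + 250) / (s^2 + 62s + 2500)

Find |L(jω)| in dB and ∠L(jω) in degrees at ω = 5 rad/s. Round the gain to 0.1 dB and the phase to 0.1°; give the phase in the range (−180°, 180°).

54.0 dB, -6.0°

At s = jω = j5:
zero (s+250): 250 + j5 → |·| = √(250²+5²) = √62525 ≈ 250.05, ∠ = arctan(5/250) ≈ 1.15°
quadratic: (j5)² + 62·j5 + 2500 = 2475 + j310 → |·| ≈ 2494.3, ∠ ≈ 7.14°
|L| = 5000 · 250.05 / 2494.3 ≈ 501.24
Gain = 20 log₁₀(501.24) ≈ 54.00 dB
∠L = 1.15° − 7.14° = -5.99°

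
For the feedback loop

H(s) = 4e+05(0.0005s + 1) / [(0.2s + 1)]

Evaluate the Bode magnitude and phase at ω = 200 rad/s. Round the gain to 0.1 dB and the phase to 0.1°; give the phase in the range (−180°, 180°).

At ω = 200 rad/s:
zero (1 + j200·0.0005) = 1 + j0.1 → |·| ≈ 1.005, ∠ ≈ 5.71°
pole (1 + j200·0.2) = 1 + j40 → |·| ≈ 40.012, ∠ ≈ 88.57°
|H| = 4e+05 · 1.005 / (40.012) ≈ 10047
Gain = 20 log₁₀(10047) ≈ 80.04 dB
∠H = (5.71°) − (88.57°) = -82.86°

80.0 dB, -82.9°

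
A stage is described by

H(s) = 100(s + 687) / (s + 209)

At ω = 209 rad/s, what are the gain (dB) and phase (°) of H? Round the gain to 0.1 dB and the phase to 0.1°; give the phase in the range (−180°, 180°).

47.7 dB, -28.1°

At s = jω = j209:
zero (s+687): 687 + j209 → |·| = √(687²+209²) = √515650 ≈ 718.09, ∠ = arctan(209/687) ≈ 16.92°
pole (s+209): 209 + j209 → |·| = √(209²+209²) = √87362 ≈ 295.57, ∠ = arctan(209/209) ≈ 45.00°
|H| = 100 · 718.09 / 295.57 ≈ 242.95
Gain = 20 log₁₀(242.95) ≈ 47.71 dB
∠H = 16.92° − 45.00° = -28.08°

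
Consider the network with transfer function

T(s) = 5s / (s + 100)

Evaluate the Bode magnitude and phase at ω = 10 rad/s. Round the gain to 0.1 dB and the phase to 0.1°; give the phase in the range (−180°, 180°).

-6.1 dB, 84.3°

At s = jω = j10:
zero at origin: s = j10 → |·| = 10, ∠ = 90.00°
pole (s+100): 100 + j10 → |·| = √(100²+10²) = √10100 ≈ 100.5, ∠ = arctan(10/100) ≈ 5.71°
|T| = 5 · 10 / 100.5 ≈ 0.49751
Gain = 20 log₁₀(0.49751) ≈ -6.06 dB
∠T = 90.00° − 5.71° = 84.29°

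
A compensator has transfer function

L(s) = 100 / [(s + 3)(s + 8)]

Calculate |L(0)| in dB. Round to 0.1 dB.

L(0) = 100 / (3·8) ≈ 4.1667
20 log₁₀(4.1667) ≈ 12.40 dB

12.4 dB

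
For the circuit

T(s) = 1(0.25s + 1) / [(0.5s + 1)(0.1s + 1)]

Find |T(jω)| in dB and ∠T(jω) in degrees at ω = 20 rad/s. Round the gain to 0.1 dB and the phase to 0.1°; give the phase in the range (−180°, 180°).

At ω = 20 rad/s:
zero (1 + j20·0.25) = 1 + j5 → |·| ≈ 5.099, ∠ ≈ 78.69°
pole (1 + j20·0.5) = 1 + j10 → |·| ≈ 10.05, ∠ ≈ 84.29°
pole (1 + j20·0.1) = 1 + j2 → |·| ≈ 2.2361, ∠ ≈ 63.43°
|T| = 1 · 5.099 / (10.05 · 2.2361) ≈ 0.2269
Gain = 20 log₁₀(0.2269) ≈ -12.88 dB
∠T = (78.69°) − (84.29° + 63.43°) = -69.03°

-12.9 dB, -69.0°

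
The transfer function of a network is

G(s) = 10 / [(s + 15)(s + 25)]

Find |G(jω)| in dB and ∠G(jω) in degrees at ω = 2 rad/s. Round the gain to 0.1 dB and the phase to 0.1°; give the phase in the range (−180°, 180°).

At s = jω = j2:
pole (s+15): 15 + j2 → |·| = √(15²+2²) = √229 ≈ 15.133, ∠ = arctan(2/15) ≈ 7.59°
pole (s+25): 25 + j2 → |·| = √(25²+2²) = √629 ≈ 25.08, ∠ = arctan(2/25) ≈ 4.57°
|G| = 10 / 379.54 ≈ 0.026348
Gain = 20 log₁₀(0.026348) ≈ -31.59 dB
∠G = 0.00° − 12.16° = -12.16°

-31.6 dB, -12.2°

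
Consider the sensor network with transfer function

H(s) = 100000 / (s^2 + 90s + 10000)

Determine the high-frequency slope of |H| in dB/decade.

-40 dB/decade

Each pole contributes −20 dB/decade at high frequency; each zero contributes +20 dB/decade.
Net: 0 zero(s) − 2 pole(s) → -40 dB/decade.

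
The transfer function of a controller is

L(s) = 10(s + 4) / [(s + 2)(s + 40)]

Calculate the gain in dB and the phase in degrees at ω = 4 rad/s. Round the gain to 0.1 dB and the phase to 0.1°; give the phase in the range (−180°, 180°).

At s = jω = j4:
zero (s+4): 4 + j4 → |·| = √(4²+4²) = √32 ≈ 5.6569, ∠ = arctan(4/4) ≈ 45.00°
pole (s+2): 2 + j4 → |·| = √(2²+4²) = √20 ≈ 4.4721, ∠ = arctan(4/2) ≈ 63.43°
pole (s+40): 40 + j4 → |·| = √(40²+4²) = √1616 ≈ 40.2, ∠ = arctan(4/40) ≈ 5.71°
|L| = 10 · 5.6569 / 179.78 ≈ 0.31466
Gain = 20 log₁₀(0.31466) ≈ -10.04 dB
∠L = 45.00° − 69.14° = -24.14°

-10.0 dB, -24.1°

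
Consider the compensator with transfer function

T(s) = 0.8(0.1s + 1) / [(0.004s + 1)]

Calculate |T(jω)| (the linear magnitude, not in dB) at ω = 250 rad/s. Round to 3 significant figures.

14.2

At ω = 250 rad/s:
zero (1 + j250·0.1) = 1 + j25 → |·| ≈ 25.02, ∠ ≈ 87.71°
pole (1 + j250·0.004) = 1 + j1 → |·| ≈ 1.4142, ∠ ≈ 45.00°
|T| = 0.8 · 25.02 / (1.4142) ≈ 14.154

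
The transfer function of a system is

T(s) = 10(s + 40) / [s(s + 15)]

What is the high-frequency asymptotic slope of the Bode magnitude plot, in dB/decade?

-20 dB/decade

Each pole contributes −20 dB/decade at high frequency; each zero contributes +20 dB/decade.
Net: 1 zero(s) − 2 pole(s) → -20 dB/decade.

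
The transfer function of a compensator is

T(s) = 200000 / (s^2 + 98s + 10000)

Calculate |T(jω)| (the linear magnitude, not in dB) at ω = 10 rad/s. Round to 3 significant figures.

20.1

At s = jω = j10:
quadratic: (j10)² + 98·j10 + 10000 = 9900 + j980 → |·| ≈ 9948.4, ∠ ≈ 5.65°
|T| = 200000 / 9948.4 ≈ 20.104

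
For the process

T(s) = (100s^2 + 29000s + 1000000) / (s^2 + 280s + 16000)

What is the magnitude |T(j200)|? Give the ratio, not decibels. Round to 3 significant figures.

107

Substitute s = j200:
Numerator: 100(j200)^2 + 29000(j200) + 1000000 = -3000000 + j5800000
Denominator: (j200)^2 + 280(j200) + 16000 = -24000 + j56000
|N| = √(3000000² + 5800000²) ≈ 6.5299e+06, ∠N ≈ 117.35°
|D| = √(24000² + 56000²) ≈ 60926, ∠D ≈ 113.20°
|T| = 6.5299e+06 / 60926 ≈ 107.18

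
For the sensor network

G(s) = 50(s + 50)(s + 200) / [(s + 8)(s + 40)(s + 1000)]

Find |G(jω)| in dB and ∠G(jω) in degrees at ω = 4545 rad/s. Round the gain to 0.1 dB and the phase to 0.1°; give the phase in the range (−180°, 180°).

At s = jω = j4545:
zero (s+50): 50 + j4545 → |·| = √(50²+4545²) = √20659525 ≈ 4545.3, ∠ = arctan(4545/50) ≈ 89.37°
zero (s+200): 200 + j4545 → |·| = √(200²+4545²) = √20697025 ≈ 4549.4, ∠ = arctan(4545/200) ≈ 87.48°
pole (s+8): 8 + j4545 → |·| = √(8²+4545²) = √20657089 ≈ 4545, ∠ = arctan(4545/8) ≈ 89.90°
pole (s+40): 40 + j4545 → |·| = √(40²+4545²) = √20658625 ≈ 4545.2, ∠ = arctan(4545/40) ≈ 89.50°
pole (s+1000): 1000 + j4545 → |·| = √(1000²+4545²) = √21657025 ≈ 4653.7, ∠ = arctan(4545/1000) ≈ 77.59°
|G| = 50 · 2.0678e+07 / 9.6136e+10 ≈ 0.010755
Gain = 20 log₁₀(0.010755) ≈ -39.37 dB
∠G = 176.85° − 256.99° = -80.14°

-39.4 dB, -80.1°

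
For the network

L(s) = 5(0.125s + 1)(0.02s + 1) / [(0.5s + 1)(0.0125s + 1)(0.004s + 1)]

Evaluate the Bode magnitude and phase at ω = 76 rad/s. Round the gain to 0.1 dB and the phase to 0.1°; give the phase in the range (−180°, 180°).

4.0 dB, -8.3°

At ω = 76 rad/s:
zero (1 + j76·0.125) = 1 + j9.5 → |·| ≈ 9.5525, ∠ ≈ 83.99°
zero (1 + j76·0.02) = 1 + j1.52 → |·| ≈ 1.8195, ∠ ≈ 56.66°
pole (1 + j76·0.5) = 1 + j38 → |·| ≈ 38.013, ∠ ≈ 88.49°
pole (1 + j76·0.0125) = 1 + j0.95 → |·| ≈ 1.3793, ∠ ≈ 43.53°
pole (1 + j76·0.004) = 1 + j0.304 → |·| ≈ 1.0452, ∠ ≈ 16.91°
|L| = 5 · 9.5525 · 1.8195 / (38.013 · 1.3793 · 1.0452) ≈ 1.5858
Gain = 20 log₁₀(1.5858) ≈ 4.00 dB
∠L = (83.99° + 56.66°) − (88.49° + 43.53° + 16.91°) = -8.28°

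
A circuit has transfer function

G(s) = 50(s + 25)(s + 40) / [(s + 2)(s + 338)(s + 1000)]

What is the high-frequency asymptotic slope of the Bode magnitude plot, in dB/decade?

Each pole contributes −20 dB/decade at high frequency; each zero contributes +20 dB/decade.
Net: 2 zero(s) − 3 pole(s) → -20 dB/decade.

-20 dB/decade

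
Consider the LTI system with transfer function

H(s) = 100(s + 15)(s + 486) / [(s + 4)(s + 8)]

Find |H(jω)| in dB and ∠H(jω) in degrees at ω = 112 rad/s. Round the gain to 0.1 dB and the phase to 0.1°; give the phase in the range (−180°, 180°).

At s = jω = j112:
zero (s+15): 15 + j112 → |·| = √(15²+112²) = √12769 ≈ 113, ∠ = arctan(112/15) ≈ 82.37°
zero (s+486): 486 + j112 → |·| = √(486²+112²) = √248740 ≈ 498.74, ∠ = arctan(112/486) ≈ 12.98°
pole (s+4): 4 + j112 → |·| = √(4²+112²) = √12560 ≈ 112.07, ∠ = arctan(112/4) ≈ 87.95°
pole (s+8): 8 + j112 → |·| = √(8²+112²) = √12608 ≈ 112.29, ∠ = arctan(112/8) ≈ 85.91°
|H| = 100 · 56358 / 12584 ≈ 447.85
Gain = 20 log₁₀(447.85) ≈ 53.02 dB
∠H = 95.35° − 173.86° = -78.51°

53.0 dB, -78.5°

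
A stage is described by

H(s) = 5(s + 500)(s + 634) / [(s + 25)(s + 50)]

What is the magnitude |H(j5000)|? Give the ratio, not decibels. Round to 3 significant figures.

At s = jω = j5000:
zero (s+500): 500 + j5000 → |·| = √(500²+5000²) = √25250000 ≈ 5024.9, ∠ = arctan(5000/500) ≈ 84.29°
zero (s+634): 634 + j5000 → |·| = √(634²+5000²) = √25401956 ≈ 5040, ∠ = arctan(5000/634) ≈ 82.77°
pole (s+25): 25 + j5000 → |·| = √(25²+5000²) = √25000625 ≈ 5000.1, ∠ = arctan(5000/25) ≈ 89.71°
pole (s+50): 50 + j5000 → |·| = √(50²+5000²) = √25002500 ≈ 5000.2, ∠ = arctan(5000/50) ≈ 89.43°
|H| = 5 · 2.5325e+07 / 2.5002e+07 ≈ 5.0646

5.06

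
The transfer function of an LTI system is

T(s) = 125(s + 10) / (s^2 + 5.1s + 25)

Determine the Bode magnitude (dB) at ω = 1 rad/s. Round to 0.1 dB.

At s = jω = j1:
zero (s+10): 10 + j1 → |·| = √(10²+1²) = √101 ≈ 10.05, ∠ = arctan(1/10) ≈ 5.71°
quadratic: (j1)² + 5.1·j1 + 25 = 24 + j5.1 → |·| ≈ 24.536, ∠ ≈ 12.00°
|T| = 125 · 10.05 / 24.536 ≈ 51.2
Gain = 20 log₁₀(51.2) ≈ 34.19 dB

34.2 dB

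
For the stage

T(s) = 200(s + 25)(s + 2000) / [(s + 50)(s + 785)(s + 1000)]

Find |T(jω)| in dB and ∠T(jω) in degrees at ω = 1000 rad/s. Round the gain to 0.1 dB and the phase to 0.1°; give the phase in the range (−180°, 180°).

-12.1 dB, -68.9°

At s = jω = j1000:
zero (s+25): 25 + j1000 → |·| = √(25²+1000²) = √1000625 ≈ 1000.3, ∠ = arctan(1000/25) ≈ 88.57°
zero (s+2000): 2000 + j1000 → |·| = √(2000²+1000²) = √5000000 ≈ 2236.1, ∠ = arctan(1000/2000) ≈ 26.57°
pole (s+50): 50 + j1000 → |·| = √(50²+1000²) = √1002500 ≈ 1001.2, ∠ = arctan(1000/50) ≈ 87.14°
pole (s+785): 785 + j1000 → |·| = √(785²+1000²) = √1616225 ≈ 1271.3, ∠ = arctan(1000/785) ≈ 51.87°
pole (s+1000): 1000 + j1000 → |·| = √(1000²+1000²) = √2000000 ≈ 1414.2, ∠ = arctan(1000/1000) ≈ 45.00°
|T| = 200 · 2.2368e+06 / 1.8e+09 ≈ 0.24853
Gain = 20 log₁₀(0.24853) ≈ -12.09 dB
∠T = 115.14° − 184.01° = -68.87°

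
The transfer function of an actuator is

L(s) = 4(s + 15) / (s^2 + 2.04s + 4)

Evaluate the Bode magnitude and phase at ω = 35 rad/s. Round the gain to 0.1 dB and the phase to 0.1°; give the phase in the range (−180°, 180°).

-18.1 dB, -109.9°

At s = jω = j35:
zero (s+15): 15 + j35 → |·| = √(15²+35²) = √1450 ≈ 38.079, ∠ = arctan(35/15) ≈ 66.80°
quadratic: (j35)² + 2.04·j35 + 4 = -1221 + j71.4 → |·| ≈ 1223.1, ∠ ≈ 176.65°
|L| = 4 · 38.079 / 1223.1 ≈ 0.12453
Gain = 20 log₁₀(0.12453) ≈ -18.09 dB
∠L = 66.80° − 176.65° = -109.85°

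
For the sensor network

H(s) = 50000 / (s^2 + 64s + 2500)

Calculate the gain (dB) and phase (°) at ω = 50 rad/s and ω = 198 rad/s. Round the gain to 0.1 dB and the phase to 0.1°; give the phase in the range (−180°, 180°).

ω = 50: 23.9 dB, -90.0°; ω = 198: 2.2 dB, -161.0°

At s = jω = j50:
quadratic: (j50)² + 64·j50 + 2500 = 0 + j3200 → |·| ≈ 3200, ∠ ≈ 90.00°
|H| = 50000 / 3200 ≈ 15.625
Gain = 20 log₁₀(15.625) ≈ 23.88 dB
∠H = 0.00° − 90.00° = -90.00°

At s = jω = j198:
quadratic: (j198)² + 64·j198 + 2500 = -36704 + j12672 → |·| ≈ 38830, ∠ ≈ 160.95°
|H| = 50000 / 38830 ≈ 1.2877
Gain = 20 log₁₀(1.2877) ≈ 2.20 dB
∠H = 0.00° − 160.95° = -160.95°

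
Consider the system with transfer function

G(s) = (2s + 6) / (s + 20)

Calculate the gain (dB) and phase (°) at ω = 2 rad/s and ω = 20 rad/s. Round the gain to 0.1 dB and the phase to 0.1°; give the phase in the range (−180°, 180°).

Substitute s = j2:
Numerator: 2(j2) + 6 = 6 + j4
Denominator: (j2) + 20 = 20 + j2
|N| = √(6² + 4²) ≈ 7.2111, ∠N ≈ 33.69°
|D| = √(20² + 2²) ≈ 20.1, ∠D ≈ 5.71°
|G| = 7.2111 / 20.1 ≈ 0.35876
Gain = 20 log₁₀(0.35876) ≈ -8.90 dB
∠G = 33.69° − 5.71° = 27.98°

Substitute s = j20:
Numerator: 2(j20) + 6 = 6 + j40
Denominator: (j20) + 20 = 20 + j20
|N| = √(6² + 40²) ≈ 40.447, ∠N ≈ 81.47°
|D| = √(20² + 20²) ≈ 28.284, ∠D ≈ 45.00°
|G| = 40.447 / 28.284 ≈ 1.43
Gain = 20 log₁₀(1.43) ≈ 3.11 dB
∠G = 81.47° − 45.00° = 36.47°

ω = 2: -8.9 dB, 28.0°; ω = 20: 3.1 dB, 36.5°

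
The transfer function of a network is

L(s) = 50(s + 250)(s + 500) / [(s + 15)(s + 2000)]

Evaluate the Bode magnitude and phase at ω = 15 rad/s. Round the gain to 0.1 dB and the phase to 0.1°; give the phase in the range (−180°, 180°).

43.4 dB, -40.3°

At s = jω = j15:
zero (s+250): 250 + j15 → |·| = √(250²+15²) = √62725 ≈ 250.45, ∠ = arctan(15/250) ≈ 3.43°
zero (s+500): 500 + j15 → |·| = √(500²+15²) = √250225 ≈ 500.22, ∠ = arctan(15/500) ≈ 1.72°
pole (s+15): 15 + j15 → |·| = √(15²+15²) = √450 ≈ 21.213, ∠ = arctan(15/15) ≈ 45.00°
pole (s+2000): 2000 + j15 → |·| = √(2000²+15²) = √4000225 ≈ 2000.1, ∠ = arctan(15/2000) ≈ 0.43°
|L| = 50 · 1.2528e+05 / 42428 ≈ 147.64
Gain = 20 log₁₀(147.64) ≈ 43.38 dB
∠L = 5.15° − 45.43° = -40.28°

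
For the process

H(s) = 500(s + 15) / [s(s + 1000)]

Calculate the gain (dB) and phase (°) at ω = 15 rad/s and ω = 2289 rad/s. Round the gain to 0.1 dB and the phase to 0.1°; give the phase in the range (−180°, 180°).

At s = jω = j15:
zero (s+15): 15 + j15 → |·| = √(15²+15²) = √450 ≈ 21.213, ∠ = arctan(15/15) ≈ 45.00°
pole (s+1000): 1000 + j15 → |·| = √(1000²+15²) = √1000225 ≈ 1000.1, ∠ = arctan(15/1000) ≈ 0.86°
pole at origin: |s| = 15, ∠ = 90.00° (in denominator)
|H| = 500 · 21.213 / 15002 ≈ 0.70701
Gain = 20 log₁₀(0.70701) ≈ -3.01 dB
∠H = 45.00° − 90.86° = -45.86°

At s = jω = j2289:
zero (s+15): 15 + j2289 → |·| = √(15²+2289²) = √5239746 ≈ 2289, ∠ = arctan(2289/15) ≈ 89.62°
pole (s+1000): 1000 + j2289 → |·| = √(1000²+2289²) = √6239521 ≈ 2497.9, ∠ = arctan(2289/1000) ≈ 66.40°
pole at origin: |s| = 2289, ∠ = 90.00° (in denominator)
|H| = 500 · 2289 / 5.7177e+06 ≈ 0.20017
Gain = 20 log₁₀(0.20017) ≈ -13.97 dB
∠H = 89.62° − 156.40° = -66.78°

ω = 15: -3.0 dB, -45.9°; ω = 2289: -14.0 dB, -66.8°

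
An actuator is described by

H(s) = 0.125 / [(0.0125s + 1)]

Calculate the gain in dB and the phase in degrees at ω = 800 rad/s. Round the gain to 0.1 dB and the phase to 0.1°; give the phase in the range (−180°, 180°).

-38.1 dB, -84.3°

At ω = 800 rad/s:
pole (1 + j800·0.0125) = 1 + j10 → |·| ≈ 10.05, ∠ ≈ 84.29°
|H| = 0.125 · 1 / (10.05) ≈ 0.012438
Gain = 20 log₁₀(0.012438) ≈ -38.10 dB
∠H = (0°) − (84.29°) = -84.29°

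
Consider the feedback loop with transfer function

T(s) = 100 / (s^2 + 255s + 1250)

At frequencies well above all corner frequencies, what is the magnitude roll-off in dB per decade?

Each pole contributes −20 dB/decade at high frequency; each zero contributes +20 dB/decade.
Net: 0 zero(s) − 2 pole(s) → -40 dB/decade.

-40 dB/decade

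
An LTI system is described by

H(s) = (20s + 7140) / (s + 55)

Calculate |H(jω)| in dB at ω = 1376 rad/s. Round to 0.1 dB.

26.3 dB

Substitute s = j1376:
Numerator: 20(j1376) + 7140 = 7140 + j27520
Denominator: (j1376) + 55 = 55 + j1376
|N| = √(7140² + 27520²) ≈ 28431, ∠N ≈ 75.46°
|D| = √(55² + 1376²) ≈ 1377.1, ∠D ≈ 87.71°
|H| = 28431 / 1377.1 ≈ 20.646
Gain = 20 log₁₀(20.646) ≈ 26.30 dB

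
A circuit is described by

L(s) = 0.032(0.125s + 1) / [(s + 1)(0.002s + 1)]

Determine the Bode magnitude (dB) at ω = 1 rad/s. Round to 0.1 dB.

At ω = 1 rad/s:
zero (1 + j1·0.125) = 1 + j0.125 → |·| ≈ 1.0078, ∠ ≈ 7.13°
pole (1 + j1·1) = 1 + j1 → |·| ≈ 1.4142, ∠ ≈ 45.00°
pole (1 + j1·0.002) = 1 + j0.002 → |·| ≈ 1, ∠ ≈ 0.11°
|L| = 0.032 · 1.0078 / (1.4142 · 1) ≈ 0.022804
Gain = 20 log₁₀(0.022804) ≈ -32.84 dB

-32.8 dB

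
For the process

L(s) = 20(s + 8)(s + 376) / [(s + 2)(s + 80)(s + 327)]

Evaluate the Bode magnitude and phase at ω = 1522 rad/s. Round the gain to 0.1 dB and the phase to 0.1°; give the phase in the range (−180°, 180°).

At s = jω = j1522:
zero (s+8): 8 + j1522 → |·| = √(8²+1522²) = √2316548 ≈ 1522, ∠ = arctan(1522/8) ≈ 89.70°
zero (s+376): 376 + j1522 → |·| = √(376²+1522²) = √2457860 ≈ 1567.8, ∠ = arctan(1522/376) ≈ 76.12°
pole (s+2): 2 + j1522 → |·| = √(2²+1522²) = √2316488 ≈ 1522, ∠ = arctan(1522/2) ≈ 89.92°
pole (s+80): 80 + j1522 → |·| = √(80²+1522²) = √2322884 ≈ 1524.1, ∠ = arctan(1522/80) ≈ 86.99°
pole (s+327): 327 + j1522 → |·| = √(327²+1522²) = √2423413 ≈ 1556.7, ∠ = arctan(1522/327) ≈ 77.87°
|L| = 20 · 2.3862e+06 / 3.611e+09 ≈ 0.013216
Gain = 20 log₁₀(0.013216) ≈ -37.58 dB
∠L = 165.82° − 254.78° = -88.96°

-37.6 dB, -89.0°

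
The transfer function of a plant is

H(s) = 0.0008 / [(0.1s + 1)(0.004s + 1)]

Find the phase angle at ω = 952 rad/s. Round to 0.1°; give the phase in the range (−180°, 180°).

-164.7°

At ω = 952 rad/s:
pole (1 + j952·0.1) = 1 + j95.2 → |·| ≈ 95.205, ∠ ≈ 89.40°
pole (1 + j952·0.004) = 1 + j3.808 → |·| ≈ 3.9371, ∠ ≈ 75.29°
∠H = (0°) − (89.40° + 75.29°) = -164.69°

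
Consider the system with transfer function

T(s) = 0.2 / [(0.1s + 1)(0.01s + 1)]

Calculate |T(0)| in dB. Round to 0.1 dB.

-14.0 dB

T(0) = 0.2 · 1 / 1 = 0.2
20 log₁₀(0.2) ≈ -13.98 dB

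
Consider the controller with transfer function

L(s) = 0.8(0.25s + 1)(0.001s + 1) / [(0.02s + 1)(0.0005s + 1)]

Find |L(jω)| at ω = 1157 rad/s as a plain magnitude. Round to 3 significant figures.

At ω = 1157 rad/s:
zero (1 + j1157·0.25) = 1 + j289.25 → |·| ≈ 289.25, ∠ ≈ 89.80°
zero (1 + j1157·0.001) = 1 + j1.157 → |·| ≈ 1.5293, ∠ ≈ 49.16°
pole (1 + j1157·0.02) = 1 + j23.14 → |·| ≈ 23.162, ∠ ≈ 87.53°
pole (1 + j1157·0.0005) = 1 + j0.5785 → |·| ≈ 1.1553, ∠ ≈ 30.05°
|L| = 0.8 · 289.25 · 1.5293 / (23.162 · 1.1553) ≈ 13.225

13.2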